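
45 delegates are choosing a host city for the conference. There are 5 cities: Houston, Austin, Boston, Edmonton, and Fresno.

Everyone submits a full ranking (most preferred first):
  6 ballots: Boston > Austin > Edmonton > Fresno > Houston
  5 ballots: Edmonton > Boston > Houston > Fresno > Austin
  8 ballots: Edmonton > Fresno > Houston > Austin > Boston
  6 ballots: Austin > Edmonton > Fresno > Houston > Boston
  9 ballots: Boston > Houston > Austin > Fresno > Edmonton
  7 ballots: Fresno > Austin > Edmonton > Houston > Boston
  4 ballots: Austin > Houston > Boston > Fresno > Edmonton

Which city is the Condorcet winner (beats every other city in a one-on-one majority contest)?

Austin vs Houston: 23–22
Austin vs Boston: 25–20
Austin vs Edmonton: 32–13
Austin vs Fresno: 25–20
Austin beats every other city.

Austin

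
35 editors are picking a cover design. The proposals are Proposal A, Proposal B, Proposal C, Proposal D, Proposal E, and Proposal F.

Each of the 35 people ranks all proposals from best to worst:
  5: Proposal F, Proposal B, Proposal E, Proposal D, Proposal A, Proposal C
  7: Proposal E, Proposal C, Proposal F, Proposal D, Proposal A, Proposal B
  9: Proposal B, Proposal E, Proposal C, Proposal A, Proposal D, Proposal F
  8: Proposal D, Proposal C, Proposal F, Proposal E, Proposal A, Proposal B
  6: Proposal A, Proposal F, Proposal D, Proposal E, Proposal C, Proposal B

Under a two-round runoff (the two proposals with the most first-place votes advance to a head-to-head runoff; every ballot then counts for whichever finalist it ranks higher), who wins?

Round 1 first-place votes: Proposal A 6, Proposal B 9, Proposal C 0, Proposal D 8, Proposal E 7, Proposal F 5. Proposal B and Proposal D advance.
Runoff: Proposal B is ranked above Proposal D on 14 ballots, Proposal D above Proposal B on 21.

Proposal D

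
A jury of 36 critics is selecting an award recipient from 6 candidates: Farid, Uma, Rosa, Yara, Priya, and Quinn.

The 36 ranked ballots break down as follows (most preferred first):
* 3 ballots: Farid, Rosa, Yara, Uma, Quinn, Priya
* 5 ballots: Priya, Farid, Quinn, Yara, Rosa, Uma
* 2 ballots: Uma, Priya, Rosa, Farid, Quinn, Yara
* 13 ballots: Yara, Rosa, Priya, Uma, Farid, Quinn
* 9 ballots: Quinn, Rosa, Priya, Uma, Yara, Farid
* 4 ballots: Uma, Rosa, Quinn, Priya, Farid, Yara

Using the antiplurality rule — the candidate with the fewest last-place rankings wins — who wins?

Last-place votes: Farid 9, Uma 5, Rosa 0, Yara 6, Priya 3, Quinn 13.

Rosa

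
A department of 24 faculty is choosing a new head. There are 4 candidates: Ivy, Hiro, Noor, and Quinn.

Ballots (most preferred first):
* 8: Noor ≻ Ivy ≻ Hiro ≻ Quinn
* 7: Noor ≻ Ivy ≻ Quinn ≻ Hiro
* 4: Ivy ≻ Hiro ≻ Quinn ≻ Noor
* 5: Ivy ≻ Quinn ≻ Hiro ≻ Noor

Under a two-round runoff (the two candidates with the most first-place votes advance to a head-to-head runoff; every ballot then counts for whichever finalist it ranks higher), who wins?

Round 1 first-place votes: Ivy 9, Hiro 0, Noor 15, Quinn 0. Noor and Ivy advance.
Runoff: Noor is ranked above Ivy on 15 ballots, Ivy above Noor on 9.

Noor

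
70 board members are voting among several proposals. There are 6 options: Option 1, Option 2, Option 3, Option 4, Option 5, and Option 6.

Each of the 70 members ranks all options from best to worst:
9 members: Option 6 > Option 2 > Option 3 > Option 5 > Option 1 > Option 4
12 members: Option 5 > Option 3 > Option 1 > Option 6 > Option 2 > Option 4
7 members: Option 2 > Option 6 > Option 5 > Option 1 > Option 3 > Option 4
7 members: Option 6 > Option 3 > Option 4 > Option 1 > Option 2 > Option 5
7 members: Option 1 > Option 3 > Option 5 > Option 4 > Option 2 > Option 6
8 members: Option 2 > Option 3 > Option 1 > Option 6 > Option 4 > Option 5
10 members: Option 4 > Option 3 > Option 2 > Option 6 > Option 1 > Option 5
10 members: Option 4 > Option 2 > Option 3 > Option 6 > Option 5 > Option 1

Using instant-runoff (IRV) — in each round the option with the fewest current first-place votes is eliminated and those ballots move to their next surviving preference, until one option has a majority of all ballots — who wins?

Round 1: Option 1 7, Option 2 15, Option 3 0, Option 4 20, Option 5 12, Option 6 16. Option 3 eliminated.
Round 2: Option 1 7, Option 2 15, Option 4 20, Option 5 12, Option 6 16. Option 1 eliminated.
Round 3: Option 2 15, Option 4 20, Option 5 19, Option 6 16. Option 2 eliminated.
Round 4: Option 4 20, Option 5 19, Option 6 31. Option 5 eliminated.
Round 5: Option 4 27, Option 6 43. Option 6 has a majority (≥36).

Option 6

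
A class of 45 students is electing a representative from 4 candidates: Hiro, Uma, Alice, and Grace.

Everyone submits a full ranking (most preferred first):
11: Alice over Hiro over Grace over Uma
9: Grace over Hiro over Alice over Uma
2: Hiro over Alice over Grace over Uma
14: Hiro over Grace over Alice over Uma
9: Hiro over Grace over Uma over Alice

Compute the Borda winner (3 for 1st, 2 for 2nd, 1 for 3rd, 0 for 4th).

Hiro

Hiro: 11×2 + 9×2 + 2×3 + 14×3 + 9×3 = 115
Uma: 11×0 + 9×0 + 2×0 + 14×0 + 9×1 = 9
Alice: 11×3 + 9×1 + 2×2 + 14×1 + 9×0 = 60
Grace: 11×1 + 9×3 + 2×1 + 14×2 + 9×2 = 86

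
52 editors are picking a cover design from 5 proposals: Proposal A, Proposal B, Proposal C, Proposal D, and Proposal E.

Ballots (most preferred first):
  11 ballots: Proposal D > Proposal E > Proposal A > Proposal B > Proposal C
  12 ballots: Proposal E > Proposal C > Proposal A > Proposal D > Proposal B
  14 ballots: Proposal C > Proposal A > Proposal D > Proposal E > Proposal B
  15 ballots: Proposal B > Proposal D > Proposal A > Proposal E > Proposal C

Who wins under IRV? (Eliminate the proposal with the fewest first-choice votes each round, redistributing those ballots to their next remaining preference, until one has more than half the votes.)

Round 1: Proposal A 0, Proposal B 15, Proposal C 14, Proposal D 11, Proposal E 12. Proposal A eliminated.
Round 2: Proposal B 15, Proposal C 14, Proposal D 11, Proposal E 12. Proposal D eliminated.
Round 3: Proposal B 15, Proposal C 14, Proposal E 23. Proposal C eliminated.
Round 4: Proposal B 15, Proposal E 37. Proposal E has a majority (≥27).

Proposal E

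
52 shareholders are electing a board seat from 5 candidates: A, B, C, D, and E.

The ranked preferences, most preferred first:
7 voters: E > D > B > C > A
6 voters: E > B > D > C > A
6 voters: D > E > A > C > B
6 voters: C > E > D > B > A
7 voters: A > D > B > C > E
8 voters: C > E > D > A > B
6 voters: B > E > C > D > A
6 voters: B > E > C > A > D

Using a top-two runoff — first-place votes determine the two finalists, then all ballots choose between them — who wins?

Round 1 first-place votes: A 7, B 12, C 14, D 6, E 13. C and E advance.
Runoff: C is ranked above E on 21 ballots, E above C on 31.

E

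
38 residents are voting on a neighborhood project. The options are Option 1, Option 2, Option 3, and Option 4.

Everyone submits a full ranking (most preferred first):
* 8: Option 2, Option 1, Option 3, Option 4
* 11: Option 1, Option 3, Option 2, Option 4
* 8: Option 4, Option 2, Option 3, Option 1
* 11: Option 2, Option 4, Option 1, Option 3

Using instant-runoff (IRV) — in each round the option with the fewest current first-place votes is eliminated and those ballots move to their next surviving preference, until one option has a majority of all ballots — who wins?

Option 2

Round 1: Option 1 11, Option 2 19, Option 3 0, Option 4 8. Option 3 eliminated.
Round 2: Option 1 11, Option 2 19, Option 4 8. Option 4 eliminated.
Round 3: Option 1 11, Option 2 27. Option 2 has a majority (≥20).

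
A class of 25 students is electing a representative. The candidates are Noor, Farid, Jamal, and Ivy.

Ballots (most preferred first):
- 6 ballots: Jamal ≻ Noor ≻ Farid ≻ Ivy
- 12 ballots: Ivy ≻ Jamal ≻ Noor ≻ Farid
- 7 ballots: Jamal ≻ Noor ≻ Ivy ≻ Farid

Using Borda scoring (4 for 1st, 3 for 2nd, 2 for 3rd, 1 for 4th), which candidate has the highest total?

Jamal

Noor: 6×3 + 12×2 + 7×3 = 63
Farid: 6×2 + 12×1 + 7×1 = 31
Jamal: 6×4 + 12×3 + 7×4 = 88
Ivy: 6×1 + 12×4 + 7×2 = 68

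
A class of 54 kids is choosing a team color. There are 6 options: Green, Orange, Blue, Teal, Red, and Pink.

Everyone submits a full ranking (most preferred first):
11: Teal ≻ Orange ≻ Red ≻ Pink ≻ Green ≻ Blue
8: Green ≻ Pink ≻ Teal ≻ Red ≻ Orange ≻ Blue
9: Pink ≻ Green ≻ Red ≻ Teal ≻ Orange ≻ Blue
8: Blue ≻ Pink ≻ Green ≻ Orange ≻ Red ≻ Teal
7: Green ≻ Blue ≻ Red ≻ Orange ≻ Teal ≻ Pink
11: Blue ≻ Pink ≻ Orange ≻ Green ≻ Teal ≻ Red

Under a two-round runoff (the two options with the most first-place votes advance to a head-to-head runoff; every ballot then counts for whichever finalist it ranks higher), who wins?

Green

Round 1 first-place votes: Green 15, Orange 0, Blue 19, Teal 11, Red 0, Pink 9. Blue and Green advance.
Runoff: Blue is ranked above Green on 19 ballots, Green above Blue on 35.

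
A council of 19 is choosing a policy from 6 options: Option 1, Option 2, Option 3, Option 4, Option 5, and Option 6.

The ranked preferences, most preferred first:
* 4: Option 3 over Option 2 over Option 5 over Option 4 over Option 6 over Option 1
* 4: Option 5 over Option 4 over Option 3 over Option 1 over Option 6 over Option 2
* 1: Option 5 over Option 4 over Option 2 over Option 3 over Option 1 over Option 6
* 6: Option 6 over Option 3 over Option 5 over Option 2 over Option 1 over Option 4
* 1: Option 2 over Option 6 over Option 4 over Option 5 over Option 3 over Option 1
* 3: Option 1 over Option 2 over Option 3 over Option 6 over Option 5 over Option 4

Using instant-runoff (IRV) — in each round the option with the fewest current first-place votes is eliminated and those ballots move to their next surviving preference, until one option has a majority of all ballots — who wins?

Option 3

Round 1: Option 1 3, Option 2 1, Option 3 4, Option 4 0, Option 5 5, Option 6 6. Option 4 eliminated.
Round 2: Option 1 3, Option 2 1, Option 3 4, Option 5 5, Option 6 6. Option 2 eliminated.
Round 3: Option 1 3, Option 3 4, Option 5 5, Option 6 7. Option 1 eliminated.
Round 4: Option 3 7, Option 5 5, Option 6 7. Option 5 eliminated.
Round 5: Option 3 12, Option 6 7. Option 3 has a majority (≥10).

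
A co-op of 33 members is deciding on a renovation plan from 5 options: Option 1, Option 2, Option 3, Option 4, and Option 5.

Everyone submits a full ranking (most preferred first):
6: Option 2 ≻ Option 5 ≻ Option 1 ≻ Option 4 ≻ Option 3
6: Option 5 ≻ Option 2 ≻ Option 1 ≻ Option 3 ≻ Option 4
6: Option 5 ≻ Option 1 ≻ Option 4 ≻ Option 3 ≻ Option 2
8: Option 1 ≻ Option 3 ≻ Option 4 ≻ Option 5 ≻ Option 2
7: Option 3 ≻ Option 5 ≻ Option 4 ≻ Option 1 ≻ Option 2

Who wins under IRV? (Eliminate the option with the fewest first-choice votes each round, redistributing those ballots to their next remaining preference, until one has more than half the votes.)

Option 5

Round 1: Option 1 8, Option 2 6, Option 3 7, Option 4 0, Option 5 12. Option 4 eliminated.
Round 2: Option 1 8, Option 2 6, Option 3 7, Option 5 12. Option 2 eliminated.
Round 3: Option 1 8, Option 3 7, Option 5 18. Option 5 has a majority (≥17).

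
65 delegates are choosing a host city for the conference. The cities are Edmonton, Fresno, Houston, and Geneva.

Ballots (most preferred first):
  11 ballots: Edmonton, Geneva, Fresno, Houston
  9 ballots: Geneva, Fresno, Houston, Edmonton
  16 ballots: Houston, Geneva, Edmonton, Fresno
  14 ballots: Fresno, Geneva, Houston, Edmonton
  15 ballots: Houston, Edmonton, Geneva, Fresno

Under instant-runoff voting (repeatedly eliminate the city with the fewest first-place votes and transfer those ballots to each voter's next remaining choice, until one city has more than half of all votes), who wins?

Round 1: Edmonton 11, Fresno 14, Houston 31, Geneva 9. Geneva eliminated.
Round 2: Edmonton 11, Fresno 23, Houston 31. Edmonton eliminated.
Round 3: Fresno 34, Houston 31. Fresno has a majority (≥33).

Fresno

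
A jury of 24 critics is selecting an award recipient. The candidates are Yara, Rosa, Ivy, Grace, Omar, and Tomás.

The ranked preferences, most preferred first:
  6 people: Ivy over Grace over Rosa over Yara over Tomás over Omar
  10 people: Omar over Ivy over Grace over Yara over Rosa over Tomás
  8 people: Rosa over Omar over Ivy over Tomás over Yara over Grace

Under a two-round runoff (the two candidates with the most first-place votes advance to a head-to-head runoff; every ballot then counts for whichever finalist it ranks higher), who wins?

Rosa

Round 1 first-place votes: Yara 0, Rosa 8, Ivy 6, Grace 0, Omar 10, Tomás 0. Omar and Rosa advance.
Runoff: Omar is ranked above Rosa on 10 ballots, Rosa above Omar on 14.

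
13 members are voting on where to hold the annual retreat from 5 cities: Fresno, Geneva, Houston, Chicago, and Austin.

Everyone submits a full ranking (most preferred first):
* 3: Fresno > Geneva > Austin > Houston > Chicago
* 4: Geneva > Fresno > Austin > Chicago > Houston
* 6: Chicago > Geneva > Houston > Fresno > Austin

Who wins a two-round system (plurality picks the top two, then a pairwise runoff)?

Geneva

Round 1 first-place votes: Fresno 3, Geneva 4, Houston 0, Chicago 6, Austin 0. Chicago and Geneva advance.
Runoff: Chicago is ranked above Geneva on 6 ballots, Geneva above Chicago on 7.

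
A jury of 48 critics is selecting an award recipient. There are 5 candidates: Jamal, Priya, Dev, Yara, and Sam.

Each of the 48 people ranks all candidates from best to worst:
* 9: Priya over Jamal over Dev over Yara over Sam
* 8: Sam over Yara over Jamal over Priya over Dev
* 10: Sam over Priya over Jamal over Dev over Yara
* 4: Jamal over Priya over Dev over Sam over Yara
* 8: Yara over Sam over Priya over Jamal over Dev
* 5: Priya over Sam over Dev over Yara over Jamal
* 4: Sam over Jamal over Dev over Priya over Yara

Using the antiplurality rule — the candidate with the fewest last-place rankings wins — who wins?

Priya

Last-place votes: Jamal 5, Priya 0, Dev 16, Yara 18, Sam 9.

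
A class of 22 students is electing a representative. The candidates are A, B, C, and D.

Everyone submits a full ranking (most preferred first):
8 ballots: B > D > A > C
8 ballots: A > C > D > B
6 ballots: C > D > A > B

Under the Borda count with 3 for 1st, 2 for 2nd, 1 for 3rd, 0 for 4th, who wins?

A: 8×1 + 8×3 + 6×1 = 38
B: 8×3 + 8×0 + 6×0 = 24
C: 8×0 + 8×2 + 6×3 = 34
D: 8×2 + 8×1 + 6×2 = 36

A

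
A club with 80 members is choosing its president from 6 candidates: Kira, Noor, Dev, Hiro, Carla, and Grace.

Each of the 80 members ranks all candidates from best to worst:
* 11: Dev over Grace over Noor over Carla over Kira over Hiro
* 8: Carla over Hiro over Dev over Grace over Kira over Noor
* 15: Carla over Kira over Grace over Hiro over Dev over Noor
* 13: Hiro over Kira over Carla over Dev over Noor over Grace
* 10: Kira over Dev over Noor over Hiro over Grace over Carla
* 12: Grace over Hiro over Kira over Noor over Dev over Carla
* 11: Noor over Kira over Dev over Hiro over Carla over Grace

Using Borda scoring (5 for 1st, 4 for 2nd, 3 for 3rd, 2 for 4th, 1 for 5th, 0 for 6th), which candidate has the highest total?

Kira

Kira: 11×1 + 8×1 + 15×4 + 13×4 + 10×5 + 12×3 + 11×4 = 261
Noor: 11×3 + 8×0 + 15×0 + 13×1 + 10×3 + 12×2 + 11×5 = 155
Dev: 11×5 + 8×3 + 15×1 + 13×2 + 10×4 + 12×1 + 11×3 = 205
Hiro: 11×0 + 8×4 + 15×2 + 13×5 + 10×2 + 12×4 + 11×2 = 217
Carla: 11×2 + 8×5 + 15×5 + 13×3 + 10×0 + 12×0 + 11×1 = 187
Grace: 11×4 + 8×2 + 15×3 + 13×0 + 10×1 + 12×5 + 11×0 = 175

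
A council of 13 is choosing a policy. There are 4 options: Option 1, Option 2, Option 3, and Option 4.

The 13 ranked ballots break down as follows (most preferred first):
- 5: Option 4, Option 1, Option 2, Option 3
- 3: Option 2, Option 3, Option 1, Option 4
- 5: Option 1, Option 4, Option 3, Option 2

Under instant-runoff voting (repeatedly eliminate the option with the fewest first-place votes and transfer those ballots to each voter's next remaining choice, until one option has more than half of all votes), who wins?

Option 1

Round 1: Option 1 5, Option 2 3, Option 3 0, Option 4 5. Option 3 eliminated.
Round 2: Option 1 5, Option 2 3, Option 4 5. Option 2 eliminated.
Round 3: Option 1 8, Option 4 5. Option 1 has a majority (≥7).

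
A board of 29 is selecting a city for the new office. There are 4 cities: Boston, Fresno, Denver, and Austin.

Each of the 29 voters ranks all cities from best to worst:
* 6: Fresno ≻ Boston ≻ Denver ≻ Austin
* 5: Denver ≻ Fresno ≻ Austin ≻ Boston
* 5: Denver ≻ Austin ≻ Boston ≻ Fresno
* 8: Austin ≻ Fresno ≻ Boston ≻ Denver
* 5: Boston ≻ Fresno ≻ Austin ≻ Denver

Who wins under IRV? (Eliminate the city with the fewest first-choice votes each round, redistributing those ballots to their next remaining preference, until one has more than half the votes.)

Fresno

Round 1: Boston 5, Fresno 6, Denver 10, Austin 8. Boston eliminated.
Round 2: Fresno 11, Denver 10, Austin 8. Austin eliminated.
Round 3: Fresno 19, Denver 10. Fresno has a majority (≥15).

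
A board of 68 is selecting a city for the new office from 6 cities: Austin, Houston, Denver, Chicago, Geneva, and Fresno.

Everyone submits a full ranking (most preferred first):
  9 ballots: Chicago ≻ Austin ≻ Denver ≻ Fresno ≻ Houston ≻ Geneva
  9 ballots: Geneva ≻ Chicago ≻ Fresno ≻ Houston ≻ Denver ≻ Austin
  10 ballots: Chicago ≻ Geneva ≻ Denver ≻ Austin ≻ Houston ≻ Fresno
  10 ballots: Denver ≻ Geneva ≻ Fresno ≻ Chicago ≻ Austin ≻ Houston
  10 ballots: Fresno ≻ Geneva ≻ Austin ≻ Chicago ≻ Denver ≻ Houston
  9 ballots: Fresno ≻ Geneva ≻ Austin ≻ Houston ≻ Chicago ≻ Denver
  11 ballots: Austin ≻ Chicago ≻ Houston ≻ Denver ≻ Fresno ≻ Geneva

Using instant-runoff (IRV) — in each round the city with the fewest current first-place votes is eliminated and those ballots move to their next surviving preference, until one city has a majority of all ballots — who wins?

Chicago

Round 1: Austin 11, Houston 0, Denver 10, Chicago 19, Geneva 9, Fresno 19. Houston eliminated.
Round 2: Austin 11, Denver 10, Chicago 19, Geneva 9, Fresno 19. Geneva eliminated.
Round 3: Austin 11, Denver 10, Chicago 28, Fresno 19. Denver eliminated.
Round 4: Austin 11, Chicago 28, Fresno 29. Austin eliminated.
Round 5: Chicago 39, Fresno 29. Chicago has a majority (≥35).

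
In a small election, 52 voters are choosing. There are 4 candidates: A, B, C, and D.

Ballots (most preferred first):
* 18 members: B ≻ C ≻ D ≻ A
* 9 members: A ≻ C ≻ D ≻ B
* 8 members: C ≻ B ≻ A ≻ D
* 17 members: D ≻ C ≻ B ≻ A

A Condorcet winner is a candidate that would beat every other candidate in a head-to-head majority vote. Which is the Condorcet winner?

C vs A: 43–9
C vs B: 34–18
C vs D: 35–17
C beats every other candidate.

C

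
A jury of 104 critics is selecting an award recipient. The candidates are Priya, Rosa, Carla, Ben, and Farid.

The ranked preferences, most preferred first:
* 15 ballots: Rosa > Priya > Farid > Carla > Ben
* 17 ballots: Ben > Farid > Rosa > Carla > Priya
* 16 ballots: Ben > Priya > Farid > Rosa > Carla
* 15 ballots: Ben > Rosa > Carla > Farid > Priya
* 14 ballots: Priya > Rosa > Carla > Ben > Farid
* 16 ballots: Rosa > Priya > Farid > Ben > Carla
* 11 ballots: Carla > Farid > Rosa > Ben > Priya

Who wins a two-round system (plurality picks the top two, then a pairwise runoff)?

Round 1 first-place votes: Priya 14, Rosa 31, Carla 11, Ben 48, Farid 0. Ben and Rosa advance.
Runoff: Ben is ranked above Rosa on 48 ballots, Rosa above Ben on 56.

Rosa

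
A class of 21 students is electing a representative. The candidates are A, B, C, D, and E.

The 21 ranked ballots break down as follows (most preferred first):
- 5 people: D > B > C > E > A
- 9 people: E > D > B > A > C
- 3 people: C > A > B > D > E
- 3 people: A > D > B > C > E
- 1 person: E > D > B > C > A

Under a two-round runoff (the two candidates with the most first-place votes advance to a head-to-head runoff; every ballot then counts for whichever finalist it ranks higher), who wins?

D

Round 1 first-place votes: A 3, B 0, C 3, D 5, E 10. E and D advance.
Runoff: E is ranked above D on 10 ballots, D above E on 11.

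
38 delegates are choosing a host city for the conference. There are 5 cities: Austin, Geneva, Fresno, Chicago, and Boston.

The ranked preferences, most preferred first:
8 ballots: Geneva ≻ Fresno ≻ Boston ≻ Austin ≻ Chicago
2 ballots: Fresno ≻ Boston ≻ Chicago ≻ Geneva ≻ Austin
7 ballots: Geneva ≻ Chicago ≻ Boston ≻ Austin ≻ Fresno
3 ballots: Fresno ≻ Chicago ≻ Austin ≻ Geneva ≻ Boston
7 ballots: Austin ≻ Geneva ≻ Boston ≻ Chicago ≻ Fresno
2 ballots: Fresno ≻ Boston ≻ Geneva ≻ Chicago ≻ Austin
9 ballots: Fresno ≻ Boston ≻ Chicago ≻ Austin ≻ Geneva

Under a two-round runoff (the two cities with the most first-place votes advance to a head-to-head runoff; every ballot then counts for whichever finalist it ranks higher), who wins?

Round 1 first-place votes: Austin 7, Geneva 15, Fresno 16, Chicago 0, Boston 0. Fresno and Geneva advance.
Runoff: Fresno is ranked above Geneva on 16 ballots, Geneva above Fresno on 22.

Geneva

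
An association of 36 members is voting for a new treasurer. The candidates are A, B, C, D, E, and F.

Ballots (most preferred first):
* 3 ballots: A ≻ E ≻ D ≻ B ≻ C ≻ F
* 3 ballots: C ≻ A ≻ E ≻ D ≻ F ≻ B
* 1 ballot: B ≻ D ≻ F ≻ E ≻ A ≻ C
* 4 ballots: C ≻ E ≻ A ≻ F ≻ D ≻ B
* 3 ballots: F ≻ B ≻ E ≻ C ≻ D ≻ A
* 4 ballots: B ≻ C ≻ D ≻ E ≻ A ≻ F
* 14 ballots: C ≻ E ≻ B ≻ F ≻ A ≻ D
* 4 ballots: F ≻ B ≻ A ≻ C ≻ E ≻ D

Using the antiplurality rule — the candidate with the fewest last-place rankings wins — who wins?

E

Last-place votes: A 3, B 7, C 1, D 18, E 0, F 7.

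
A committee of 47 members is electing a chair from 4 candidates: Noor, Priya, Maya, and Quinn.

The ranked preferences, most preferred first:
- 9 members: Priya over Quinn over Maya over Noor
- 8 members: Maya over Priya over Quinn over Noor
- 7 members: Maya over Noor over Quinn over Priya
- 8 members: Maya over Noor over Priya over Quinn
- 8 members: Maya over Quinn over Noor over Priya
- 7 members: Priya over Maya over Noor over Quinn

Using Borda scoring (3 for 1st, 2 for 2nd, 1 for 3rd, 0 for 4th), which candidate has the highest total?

Maya

Noor: 9×0 + 8×0 + 7×2 + 8×2 + 8×1 + 7×1 = 45
Priya: 9×3 + 8×2 + 7×0 + 8×1 + 8×0 + 7×3 = 72
Maya: 9×1 + 8×3 + 7×3 + 8×3 + 8×3 + 7×2 = 116
Quinn: 9×2 + 8×1 + 7×1 + 8×0 + 8×2 + 7×0 = 49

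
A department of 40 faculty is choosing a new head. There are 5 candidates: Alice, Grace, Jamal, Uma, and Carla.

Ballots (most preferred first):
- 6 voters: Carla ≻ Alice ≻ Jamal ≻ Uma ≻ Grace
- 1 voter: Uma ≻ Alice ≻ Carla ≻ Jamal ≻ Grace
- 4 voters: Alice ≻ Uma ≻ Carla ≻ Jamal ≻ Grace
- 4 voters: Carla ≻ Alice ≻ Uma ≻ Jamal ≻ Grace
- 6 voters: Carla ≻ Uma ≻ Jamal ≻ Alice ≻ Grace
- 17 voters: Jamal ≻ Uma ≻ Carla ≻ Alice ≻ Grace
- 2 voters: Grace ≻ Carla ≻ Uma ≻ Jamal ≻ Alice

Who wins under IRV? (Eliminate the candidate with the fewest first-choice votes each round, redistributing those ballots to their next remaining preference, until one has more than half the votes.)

Round 1: Alice 4, Grace 2, Jamal 17, Uma 1, Carla 16. Uma eliminated.
Round 2: Alice 5, Grace 2, Jamal 17, Carla 16. Grace eliminated.
Round 3: Alice 5, Jamal 17, Carla 18. Alice eliminated.
Round 4: Jamal 17, Carla 23. Carla has a majority (≥21).

Carla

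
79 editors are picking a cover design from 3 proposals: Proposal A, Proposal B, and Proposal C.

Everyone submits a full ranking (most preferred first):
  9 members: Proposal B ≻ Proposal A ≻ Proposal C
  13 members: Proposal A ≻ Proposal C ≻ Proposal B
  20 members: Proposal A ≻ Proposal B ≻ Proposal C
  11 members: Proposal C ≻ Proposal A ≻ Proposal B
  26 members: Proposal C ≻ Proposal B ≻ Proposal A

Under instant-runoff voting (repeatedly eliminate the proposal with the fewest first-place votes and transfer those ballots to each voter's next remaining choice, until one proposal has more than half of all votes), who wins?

Proposal A

Round 1: Proposal A 33, Proposal B 9, Proposal C 37. Proposal B eliminated.
Round 2: Proposal A 42, Proposal C 37. Proposal A has a majority (≥40).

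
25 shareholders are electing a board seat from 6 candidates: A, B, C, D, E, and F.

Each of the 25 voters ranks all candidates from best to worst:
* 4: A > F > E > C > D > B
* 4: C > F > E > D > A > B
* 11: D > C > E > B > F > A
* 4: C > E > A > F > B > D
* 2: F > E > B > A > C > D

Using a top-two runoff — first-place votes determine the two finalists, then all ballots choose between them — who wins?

Round 1 first-place votes: A 4, B 0, C 8, D 11, E 0, F 2. D and C advance.
Runoff: D is ranked above C on 11 ballots, C above D on 14.

C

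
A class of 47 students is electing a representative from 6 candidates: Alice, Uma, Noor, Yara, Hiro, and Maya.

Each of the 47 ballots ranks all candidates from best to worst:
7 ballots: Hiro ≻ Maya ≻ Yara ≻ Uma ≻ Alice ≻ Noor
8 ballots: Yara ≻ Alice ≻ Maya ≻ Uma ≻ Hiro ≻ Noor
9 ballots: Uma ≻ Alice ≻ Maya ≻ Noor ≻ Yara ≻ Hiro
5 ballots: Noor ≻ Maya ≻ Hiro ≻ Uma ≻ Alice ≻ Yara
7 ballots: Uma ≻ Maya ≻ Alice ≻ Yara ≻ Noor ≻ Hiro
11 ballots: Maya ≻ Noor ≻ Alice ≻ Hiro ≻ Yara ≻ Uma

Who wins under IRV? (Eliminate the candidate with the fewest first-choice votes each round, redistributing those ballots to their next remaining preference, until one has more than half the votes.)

Maya

Round 1: Alice 0, Uma 16, Noor 5, Yara 8, Hiro 7, Maya 11. Alice eliminated.
Round 2: Uma 16, Noor 5, Yara 8, Hiro 7, Maya 11. Noor eliminated.
Round 3: Uma 16, Yara 8, Hiro 7, Maya 16. Hiro eliminated.
Round 4: Uma 16, Yara 8, Maya 23. Yara eliminated.
Round 5: Uma 16, Maya 31. Maya has a majority (≥24).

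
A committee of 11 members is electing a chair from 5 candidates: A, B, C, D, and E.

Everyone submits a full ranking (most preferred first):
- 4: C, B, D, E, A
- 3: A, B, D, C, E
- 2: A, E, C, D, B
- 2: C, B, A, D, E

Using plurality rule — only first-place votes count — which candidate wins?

C

First-place votes: A 5, B 0, C 6, D 0, E 0.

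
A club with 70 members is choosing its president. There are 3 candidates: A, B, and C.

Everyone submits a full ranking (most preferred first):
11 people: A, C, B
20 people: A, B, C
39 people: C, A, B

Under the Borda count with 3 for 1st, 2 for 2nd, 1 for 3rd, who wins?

A: 11×3 + 20×3 + 39×2 = 171
B: 11×1 + 20×2 + 39×1 = 90
C: 11×2 + 20×1 + 39×3 = 159

A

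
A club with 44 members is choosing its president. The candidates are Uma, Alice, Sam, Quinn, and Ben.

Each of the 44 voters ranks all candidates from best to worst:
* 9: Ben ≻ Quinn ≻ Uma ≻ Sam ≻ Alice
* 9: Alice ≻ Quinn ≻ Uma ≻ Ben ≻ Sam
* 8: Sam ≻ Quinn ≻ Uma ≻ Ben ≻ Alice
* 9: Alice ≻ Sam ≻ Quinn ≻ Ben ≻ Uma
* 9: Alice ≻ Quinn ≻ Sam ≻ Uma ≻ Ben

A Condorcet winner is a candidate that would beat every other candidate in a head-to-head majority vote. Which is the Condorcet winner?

Alice vs Uma: 27–17
Alice vs Sam: 27–17
Alice vs Quinn: 27–17
Alice vs Ben: 27–17
Alice beats every other candidate.

Alice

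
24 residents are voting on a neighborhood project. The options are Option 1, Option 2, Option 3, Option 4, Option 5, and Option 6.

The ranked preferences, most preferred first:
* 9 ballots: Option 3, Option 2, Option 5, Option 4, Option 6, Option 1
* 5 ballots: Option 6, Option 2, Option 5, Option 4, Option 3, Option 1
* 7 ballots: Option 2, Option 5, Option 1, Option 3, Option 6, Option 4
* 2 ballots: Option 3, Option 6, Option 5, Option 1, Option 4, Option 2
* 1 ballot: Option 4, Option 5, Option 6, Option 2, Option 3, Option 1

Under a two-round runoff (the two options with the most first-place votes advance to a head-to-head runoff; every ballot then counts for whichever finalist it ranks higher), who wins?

Round 1 first-place votes: Option 1 0, Option 2 7, Option 3 11, Option 4 1, Option 5 0, Option 6 5. Option 3 and Option 2 advance.
Runoff: Option 3 is ranked above Option 2 on 11 ballots, Option 2 above Option 3 on 13.

Option 2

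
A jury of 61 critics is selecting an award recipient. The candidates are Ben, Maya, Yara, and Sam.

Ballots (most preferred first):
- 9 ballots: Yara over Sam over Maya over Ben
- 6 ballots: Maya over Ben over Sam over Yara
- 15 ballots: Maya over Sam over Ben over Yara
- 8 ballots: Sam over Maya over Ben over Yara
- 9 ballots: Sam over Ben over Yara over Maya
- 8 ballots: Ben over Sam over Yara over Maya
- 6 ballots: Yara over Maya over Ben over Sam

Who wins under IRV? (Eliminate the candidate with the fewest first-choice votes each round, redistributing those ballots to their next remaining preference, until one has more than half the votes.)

Round 1: Ben 8, Maya 21, Yara 15, Sam 17. Ben eliminated.
Round 2: Maya 21, Yara 15, Sam 25. Yara eliminated.
Round 3: Maya 27, Sam 34. Sam has a majority (≥31).

Sam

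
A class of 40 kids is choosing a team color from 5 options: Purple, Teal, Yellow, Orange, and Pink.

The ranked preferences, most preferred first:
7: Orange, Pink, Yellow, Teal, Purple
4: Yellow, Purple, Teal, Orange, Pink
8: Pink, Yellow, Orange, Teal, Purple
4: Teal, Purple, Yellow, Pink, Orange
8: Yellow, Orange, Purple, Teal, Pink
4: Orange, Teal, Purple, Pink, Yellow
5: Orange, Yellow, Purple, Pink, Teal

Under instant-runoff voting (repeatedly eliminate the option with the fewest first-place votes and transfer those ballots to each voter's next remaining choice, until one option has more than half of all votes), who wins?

Round 1: Purple 0, Teal 4, Yellow 12, Orange 16, Pink 8. Purple eliminated.
Round 2: Teal 4, Yellow 12, Orange 16, Pink 8. Teal eliminated.
Round 3: Yellow 16, Orange 16, Pink 8. Pink eliminated.
Round 4: Yellow 24, Orange 16. Yellow has a majority (≥21).

Yellow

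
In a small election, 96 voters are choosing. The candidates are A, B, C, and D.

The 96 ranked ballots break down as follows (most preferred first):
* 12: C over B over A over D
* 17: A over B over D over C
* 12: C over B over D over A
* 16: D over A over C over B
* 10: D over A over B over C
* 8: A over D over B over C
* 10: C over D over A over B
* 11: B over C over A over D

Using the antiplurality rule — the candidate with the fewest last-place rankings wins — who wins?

A

Last-place votes: A 12, B 26, C 35, D 23.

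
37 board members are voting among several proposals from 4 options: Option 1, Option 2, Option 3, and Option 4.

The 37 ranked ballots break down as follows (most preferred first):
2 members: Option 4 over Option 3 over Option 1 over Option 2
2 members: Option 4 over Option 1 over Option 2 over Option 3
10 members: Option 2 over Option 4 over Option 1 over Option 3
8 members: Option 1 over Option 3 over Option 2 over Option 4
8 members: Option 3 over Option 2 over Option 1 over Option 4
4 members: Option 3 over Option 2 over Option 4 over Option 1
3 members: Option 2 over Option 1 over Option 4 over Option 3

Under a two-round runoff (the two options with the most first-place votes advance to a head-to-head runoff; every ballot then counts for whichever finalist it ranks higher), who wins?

Round 1 first-place votes: Option 1 8, Option 2 13, Option 3 12, Option 4 4. Option 2 and Option 3 advance.
Runoff: Option 2 is ranked above Option 3 on 15 ballots, Option 3 above Option 2 on 22.

Option 3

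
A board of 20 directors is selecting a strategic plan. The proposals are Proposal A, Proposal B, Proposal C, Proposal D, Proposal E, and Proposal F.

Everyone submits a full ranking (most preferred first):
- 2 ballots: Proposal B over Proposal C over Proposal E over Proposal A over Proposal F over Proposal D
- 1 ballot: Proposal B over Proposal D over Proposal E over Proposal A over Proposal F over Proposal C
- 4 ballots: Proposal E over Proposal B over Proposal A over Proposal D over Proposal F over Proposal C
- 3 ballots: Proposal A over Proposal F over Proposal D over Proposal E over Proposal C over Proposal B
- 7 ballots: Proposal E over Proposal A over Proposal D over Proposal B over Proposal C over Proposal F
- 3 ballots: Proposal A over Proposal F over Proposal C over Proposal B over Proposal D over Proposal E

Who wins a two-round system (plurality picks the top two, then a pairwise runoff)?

Proposal E

Round 1 first-place votes: Proposal A 6, Proposal B 3, Proposal C 0, Proposal D 0, Proposal E 11, Proposal F 0. Proposal E and Proposal A advance.
Runoff: Proposal E is ranked above Proposal A on 14 ballots, Proposal A above Proposal E on 6.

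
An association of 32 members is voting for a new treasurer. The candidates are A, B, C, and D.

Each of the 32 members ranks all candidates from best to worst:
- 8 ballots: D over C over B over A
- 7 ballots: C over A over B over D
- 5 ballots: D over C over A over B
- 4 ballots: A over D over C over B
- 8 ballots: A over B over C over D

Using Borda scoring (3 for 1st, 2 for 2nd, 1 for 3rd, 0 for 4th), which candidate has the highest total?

A: 8×0 + 7×2 + 5×1 + 4×3 + 8×3 = 55
B: 8×1 + 7×1 + 5×0 + 4×0 + 8×2 = 31
C: 8×2 + 7×3 + 5×2 + 4×1 + 8×1 = 59
D: 8×3 + 7×0 + 5×3 + 4×2 + 8×0 = 47

C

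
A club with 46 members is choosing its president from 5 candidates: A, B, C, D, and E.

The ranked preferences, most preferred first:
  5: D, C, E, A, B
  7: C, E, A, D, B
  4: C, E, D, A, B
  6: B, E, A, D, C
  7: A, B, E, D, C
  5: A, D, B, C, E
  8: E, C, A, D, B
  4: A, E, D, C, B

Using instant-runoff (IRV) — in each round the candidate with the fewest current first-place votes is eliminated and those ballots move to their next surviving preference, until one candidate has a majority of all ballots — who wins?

Round 1: A 16, B 6, C 11, D 5, E 8. D eliminated.
Round 2: A 16, B 6, C 16, E 8. B eliminated.
Round 3: A 16, C 16, E 14. E eliminated.
Round 4: A 22, C 24. C has a majority (≥24).

C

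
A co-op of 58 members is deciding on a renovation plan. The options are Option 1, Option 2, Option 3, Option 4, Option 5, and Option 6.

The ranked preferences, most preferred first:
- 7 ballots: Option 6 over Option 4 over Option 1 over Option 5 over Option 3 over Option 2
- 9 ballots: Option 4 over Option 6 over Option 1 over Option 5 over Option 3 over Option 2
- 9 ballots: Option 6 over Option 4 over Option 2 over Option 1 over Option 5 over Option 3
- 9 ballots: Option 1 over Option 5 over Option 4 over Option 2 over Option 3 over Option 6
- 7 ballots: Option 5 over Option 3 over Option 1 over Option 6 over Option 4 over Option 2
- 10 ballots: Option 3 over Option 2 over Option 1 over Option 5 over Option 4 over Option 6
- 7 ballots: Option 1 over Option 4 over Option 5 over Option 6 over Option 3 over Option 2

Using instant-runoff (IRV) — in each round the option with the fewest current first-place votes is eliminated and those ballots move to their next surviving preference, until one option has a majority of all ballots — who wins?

Round 1: Option 1 16, Option 2 0, Option 3 10, Option 4 9, Option 5 7, Option 6 16. Option 2 eliminated.
Round 2: Option 1 16, Option 3 10, Option 4 9, Option 5 7, Option 6 16. Option 5 eliminated.
Round 3: Option 1 16, Option 3 17, Option 4 9, Option 6 16. Option 4 eliminated.
Round 4: Option 1 16, Option 3 17, Option 6 25. Option 1 eliminated.
Round 5: Option 3 26, Option 6 32. Option 6 has a majority (≥30).

Option 6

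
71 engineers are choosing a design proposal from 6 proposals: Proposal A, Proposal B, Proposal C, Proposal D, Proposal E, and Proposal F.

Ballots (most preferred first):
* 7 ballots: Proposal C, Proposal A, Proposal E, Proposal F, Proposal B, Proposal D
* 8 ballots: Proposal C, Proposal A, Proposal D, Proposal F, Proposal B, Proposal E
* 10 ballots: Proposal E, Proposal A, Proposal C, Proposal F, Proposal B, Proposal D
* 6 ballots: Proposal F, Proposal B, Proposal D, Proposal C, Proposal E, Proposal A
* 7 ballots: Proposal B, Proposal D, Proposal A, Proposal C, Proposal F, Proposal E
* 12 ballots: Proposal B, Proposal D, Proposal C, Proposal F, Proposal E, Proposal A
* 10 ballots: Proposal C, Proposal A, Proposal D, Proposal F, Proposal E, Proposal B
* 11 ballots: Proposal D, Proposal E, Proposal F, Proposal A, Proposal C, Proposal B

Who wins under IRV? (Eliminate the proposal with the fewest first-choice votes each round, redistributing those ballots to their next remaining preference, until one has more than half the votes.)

Round 1: Proposal A 0, Proposal B 19, Proposal C 25, Proposal D 11, Proposal E 10, Proposal F 6. Proposal A eliminated.
Round 2: Proposal B 19, Proposal C 25, Proposal D 11, Proposal E 10, Proposal F 6. Proposal F eliminated.
Round 3: Proposal B 25, Proposal C 25, Proposal D 11, Proposal E 10. Proposal E eliminated.
Round 4: Proposal B 25, Proposal C 35, Proposal D 11. Proposal D eliminated.
Round 5: Proposal B 25, Proposal C 46. Proposal C has a majority (≥36).

Proposal C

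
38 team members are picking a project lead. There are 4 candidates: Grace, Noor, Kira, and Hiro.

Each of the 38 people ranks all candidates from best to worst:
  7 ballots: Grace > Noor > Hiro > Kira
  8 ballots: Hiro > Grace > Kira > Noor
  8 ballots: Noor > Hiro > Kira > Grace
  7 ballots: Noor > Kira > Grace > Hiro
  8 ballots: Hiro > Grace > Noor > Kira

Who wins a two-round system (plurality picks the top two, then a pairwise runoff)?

Noor

Round 1 first-place votes: Grace 7, Noor 15, Kira 0, Hiro 16. Hiro and Noor advance.
Runoff: Hiro is ranked above Noor on 16 ballots, Noor above Hiro on 22.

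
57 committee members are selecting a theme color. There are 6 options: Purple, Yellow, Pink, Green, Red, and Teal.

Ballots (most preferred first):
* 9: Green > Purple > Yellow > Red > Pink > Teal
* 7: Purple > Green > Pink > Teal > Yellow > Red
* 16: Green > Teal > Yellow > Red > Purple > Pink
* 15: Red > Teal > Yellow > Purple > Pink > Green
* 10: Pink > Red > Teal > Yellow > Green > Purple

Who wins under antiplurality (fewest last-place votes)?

Last-place votes: Purple 10, Yellow 0, Pink 16, Green 15, Red 7, Teal 9.

Yellow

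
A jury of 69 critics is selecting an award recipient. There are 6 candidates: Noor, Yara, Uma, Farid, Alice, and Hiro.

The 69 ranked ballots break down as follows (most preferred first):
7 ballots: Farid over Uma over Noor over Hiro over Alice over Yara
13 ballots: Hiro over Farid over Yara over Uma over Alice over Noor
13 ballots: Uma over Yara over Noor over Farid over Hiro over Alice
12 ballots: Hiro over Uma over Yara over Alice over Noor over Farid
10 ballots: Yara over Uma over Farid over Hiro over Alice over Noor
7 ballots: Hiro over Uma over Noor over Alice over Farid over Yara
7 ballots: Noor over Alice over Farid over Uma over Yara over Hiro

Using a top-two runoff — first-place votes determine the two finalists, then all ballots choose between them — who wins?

Round 1 first-place votes: Noor 7, Yara 10, Uma 13, Farid 7, Alice 0, Hiro 32. Hiro and Uma advance.
Runoff: Hiro is ranked above Uma on 32 ballots, Uma above Hiro on 37.

Uma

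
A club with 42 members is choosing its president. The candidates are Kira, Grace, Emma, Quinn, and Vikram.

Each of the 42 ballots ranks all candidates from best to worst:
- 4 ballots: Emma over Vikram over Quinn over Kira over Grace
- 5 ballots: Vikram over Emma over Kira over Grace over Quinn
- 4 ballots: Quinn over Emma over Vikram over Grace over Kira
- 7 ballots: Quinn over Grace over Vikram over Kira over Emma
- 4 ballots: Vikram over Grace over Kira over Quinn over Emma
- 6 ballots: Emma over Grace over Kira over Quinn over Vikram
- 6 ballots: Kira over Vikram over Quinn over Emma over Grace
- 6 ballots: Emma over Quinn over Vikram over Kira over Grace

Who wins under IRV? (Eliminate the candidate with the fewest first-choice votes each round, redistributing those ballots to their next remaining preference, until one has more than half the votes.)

Round 1: Kira 6, Grace 0, Emma 16, Quinn 11, Vikram 9. Grace eliminated.
Round 2: Kira 6, Emma 16, Quinn 11, Vikram 9. Kira eliminated.
Round 3: Emma 16, Quinn 11, Vikram 15. Quinn eliminated.
Round 4: Emma 20, Vikram 22. Vikram has a majority (≥22).

Vikram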